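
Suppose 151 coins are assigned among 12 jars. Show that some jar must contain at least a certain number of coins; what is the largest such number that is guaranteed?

By pigeonhole, the 12 jars are the holes and the 151 coins are the pigeons.
If every jar held at most 12 coins, the total would be at most 12 × 12 = 144, which is less than 151.
So some jar holds at least ⌈151/12⌉ = 13 coins.

13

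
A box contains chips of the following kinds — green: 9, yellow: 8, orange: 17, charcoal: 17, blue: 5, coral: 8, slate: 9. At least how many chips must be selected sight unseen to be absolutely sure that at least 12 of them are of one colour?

By the pigeonhole principle, put each drawn chip into a box by colour. The largest draw with every box below 12 takes min(count, 11) from each colour; colours with fewer than 11 contribute all they have.
Σ min(cᵢ, 11) = 9 + 8 + 11 + 11 + 5 + 8 + 9 = 61.
Draw number 61 + 1 = 62 must push one box to 12.

62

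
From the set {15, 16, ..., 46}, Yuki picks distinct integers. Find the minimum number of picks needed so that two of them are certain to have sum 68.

21

A set avoiding the sum 68 can contain at most one of each pair {x, 68−x}, plus the 8 elements whose complement lies outside the range or equal to its own complement.
The integers 15, …, 34 (20 of them) are such a set: any two sum to at least 15+16 = 31 and at most 33+34 = 67 < 68.
By the pigeonhole principle, any 21st integer completes one of the 12 pairs, so 21 choices force a sum of 68.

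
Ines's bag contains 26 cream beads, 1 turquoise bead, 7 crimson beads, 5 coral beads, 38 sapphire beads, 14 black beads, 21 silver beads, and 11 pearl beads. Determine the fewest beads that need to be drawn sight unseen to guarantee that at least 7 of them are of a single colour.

43

By pigeonhole, the 8 colours are the holes; the beads drawn are the pigeons.
To avoid 7 of any one colour, the worst case takes at most 6 of each colour, or every bead of a colour that has fewer than 6.
That gives 6 + 1 + 6 + 5 + 6 + 6 + 6 + 6 = 42 beads with no colour reaching 7.
The next bead forces some colour to 7, so 42 + 1 = 43.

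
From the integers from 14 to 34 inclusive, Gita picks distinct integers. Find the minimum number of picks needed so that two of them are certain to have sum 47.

Two chosen integers sum to 47 exactly when both halves of some pair {x, 47−x} with 14 ≤ x ≤ 47−x ≤ 33 are chosen — 10 such pairs.
The remaining 1 element (those with no distinct partner in range) can never complete a 47-sum, so the worst case takes all of them and one from each pair: 1 + 10 = 11.
Pigeonhole: the 12th integer has to be the second member of some pair, so 11 + 1 = 12.

12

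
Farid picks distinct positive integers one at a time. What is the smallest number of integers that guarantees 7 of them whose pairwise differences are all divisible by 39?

235

Integers whose pairwise differences are multiples of 39 are exactly those sharing a remainder mod 39. Pigeonhole: the 39 residue classes mod 39 are the pigeonholes.
With 234 integers one could put 6 in each residue class and have no class reach 7.
The 235th integer pushes some class to 7, so 39·6 + 1 = 235.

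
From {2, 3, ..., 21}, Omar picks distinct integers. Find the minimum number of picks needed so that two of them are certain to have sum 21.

Group the elements by complementary pair {x, 21−x}: {2,19}, {3,18}, {4,17}, …, giving 9 two-element pairs and 2 integers whose partner 21−x falls outside [2,21].
By pigeonhole, treating each of those 11 groups as a pigeonhole, one can pick one integer per group — 11 integers — with no two summing to 21.
The 12th integer lands in an occupied pair, forcing a sum of 21.

12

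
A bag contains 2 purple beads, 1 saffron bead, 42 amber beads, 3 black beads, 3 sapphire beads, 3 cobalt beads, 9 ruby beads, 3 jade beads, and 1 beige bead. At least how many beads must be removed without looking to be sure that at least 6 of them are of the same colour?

27

By the pigeonhole principle, the 9 colours are the holes; the beads drawn are the pigeons.
To avoid 6 of any one colour, the worst case takes at most 5 of each colour, or every bead of a colour that has fewer than 5.
That gives 2 + 1 + 5 + 3 + 3 + 3 + 5 + 3 + 1 = 26 beads with no colour reaching 6.
The next bead forces some colour to 6, so 26 + 1 = 27.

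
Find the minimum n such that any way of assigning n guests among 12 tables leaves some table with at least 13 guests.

With 144 guests one could put exactly 12 in each of the 12 tables, and no table would reach 13.
One more guest must land in a table that already has 12, giving it 13.
So 12 × 12 + 1 = 145 guests are required.

145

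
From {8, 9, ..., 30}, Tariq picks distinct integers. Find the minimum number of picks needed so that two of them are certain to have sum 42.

A set avoiding the sum 42 can contain at most one of each pair {x, 42−x}, plus the 5 elements whose complement lies outside the range or equal to its own complement.
The integers 8, …, 21 (14 of them) are such a set: any two sum to at least 8+9 = 17 and at most 20+21 = 41 < 42.
By the pigeonhole principle, any 15th integer completes one of the 9 pairs, so 15 choices force a sum of 42.

15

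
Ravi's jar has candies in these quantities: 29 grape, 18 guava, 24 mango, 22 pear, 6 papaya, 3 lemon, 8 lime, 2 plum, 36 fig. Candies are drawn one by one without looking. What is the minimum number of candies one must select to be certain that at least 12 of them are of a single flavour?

Put each drawn candy into a box by flavour. The largest draw with every box below 12 takes min(count, 11) from each flavour; flavours with fewer than 11 contribute all they have.
Σ min(cᵢ, 11) = 11 + 11 + 11 + 11 + 6 + 3 + 8 + 2 + 11 = 74.
Draw number 74 + 1 = 75 must push one box to 12.

75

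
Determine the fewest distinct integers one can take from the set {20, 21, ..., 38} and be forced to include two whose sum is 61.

12

Group the elements by complementary pair {x, 61−x}: {23,38}, {24,37}, {25,36}, …, giving 8 two-element pairs and 3 integers whose partner 61−x falls outside [20,38].
By pigeonhole, treating each of those 11 groups as a pigeonhole, one can pick one integer per group — 11 integers — with no two summing to 61.
The 12th integer lands in an occupied pair, forcing a sum of 61.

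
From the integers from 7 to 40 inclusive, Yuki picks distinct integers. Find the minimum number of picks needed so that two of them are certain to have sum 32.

Group the elements by complementary pair {x, 32−x}: {7,25}, {8,24}, {9,23}, …, giving 9 two-element pairs, the single value 16 (it cannot pair with itself since the integers are distinct), and 15 integers whose partner 32−x falls outside [7,40].
Treating each of those 25 groups as a pigeonhole, one can pick one integer per group — 25 integers — with no two summing to 32.
The 26th integer lands in an occupied pair, forcing a sum of 32.

26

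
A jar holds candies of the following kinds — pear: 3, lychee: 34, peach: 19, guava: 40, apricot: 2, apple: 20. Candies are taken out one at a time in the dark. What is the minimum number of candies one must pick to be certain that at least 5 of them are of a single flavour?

22

An adversary could hand out at most 4 candies per flavour (pear, apricot run out sooner): 3 + 4 + 4 + 4 + 2 + 4 = 21 candies and still no flavour has 5.
By pigeonhole, one more candy lands in a flavour already at 4, so 22 draws are enough and 21 are not.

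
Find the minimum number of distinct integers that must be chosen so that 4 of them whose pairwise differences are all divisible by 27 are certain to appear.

Integers whose pairwise differences are multiples of 27 are exactly those sharing a remainder mod 27. By the pigeonhole principle, the 27 residue classes mod 27 are the pigeonholes.
With 81 integers one could put 3 in each residue class and have no class reach 4.
The 82nd integer pushes some class to 4, so 27·3 + 1 = 82.

82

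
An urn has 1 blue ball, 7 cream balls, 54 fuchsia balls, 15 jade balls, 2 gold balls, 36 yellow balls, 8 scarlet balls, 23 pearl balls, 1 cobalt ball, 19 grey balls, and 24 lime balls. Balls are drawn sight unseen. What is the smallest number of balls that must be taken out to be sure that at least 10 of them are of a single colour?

74

An adversary could hand out at most 9 balls per colour (5 colours run out sooner): 1 + 7 + 9 + 9 + 2 + 9 + 8 + 9 + 1 + 9 + 9 = 73 balls and still no colour has 10.
Pigeonhole: one more ball lands in a colour already at 9, so 74 draws are enough and 73 are not.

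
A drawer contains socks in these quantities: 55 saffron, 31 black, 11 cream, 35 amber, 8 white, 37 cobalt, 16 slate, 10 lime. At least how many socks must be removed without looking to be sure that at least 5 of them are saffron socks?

In the worst case for collecting saffron socks, every non-saffron sock comes out first.
There are 31 + 11 + 35 + 8 + 37 + 16 + 10 = 148 non-saffron socks altogether.
After those, each further sock must be saffron, so 148 + 5 = 153 draws guarantee 5 saffron socks.

153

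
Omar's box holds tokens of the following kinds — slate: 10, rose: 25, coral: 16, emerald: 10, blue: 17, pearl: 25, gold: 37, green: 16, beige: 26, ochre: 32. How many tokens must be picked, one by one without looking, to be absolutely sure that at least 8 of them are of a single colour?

71

The 10 colours are the holes; the tokens drawn are the pigeons.
To avoid 8 of any one colour, the worst case takes at most 7 of each colour.
That gives 7 + 7 + 7 + 7 + 7 + 7 + 7 + 7 + 7 + 7 = 70 tokens with no colour reaching 8.
The next token forces some colour to 8, so 70 + 1 = 71.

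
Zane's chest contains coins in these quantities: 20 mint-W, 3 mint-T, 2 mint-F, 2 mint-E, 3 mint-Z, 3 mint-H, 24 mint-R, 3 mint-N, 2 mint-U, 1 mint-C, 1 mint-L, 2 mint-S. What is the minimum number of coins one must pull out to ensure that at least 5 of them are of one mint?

31

An adversary could hand out at most 4 coins per mint (10 mints run out sooner): 4 + 3 + 2 + 2 + 3 + 3 + 4 + 3 + 2 + 1 + 1 + 2 = 30 coins and still no mint has 5.
One more coin lands in a mint already at 4, so 31 draws are enough and 30 are not.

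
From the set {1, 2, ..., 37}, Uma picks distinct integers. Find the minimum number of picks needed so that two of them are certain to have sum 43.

22

A set avoiding the sum 43 can contain at most one of each pair {x, 43−x}, plus the 5 elements whose complement lies outside the range.
The integers 1, …, 21 (21 of them) are such a set: any two sum to at least 1+2 = 3 and at most 20+21 = 41 < 43.
Any 22nd integer completes one of the 16 pairs, so 22 choices force a sum of 43.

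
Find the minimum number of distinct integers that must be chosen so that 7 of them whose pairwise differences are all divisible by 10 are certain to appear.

Integers whose pairwise differences are multiples of 10 are exactly those sharing a remainder mod 10. The 10 residue classes mod 10 are the pigeonholes.
With 60 integers one could put 6 in each residue class and have no class reach 7.
The 61st integer pushes some class to 7, so 10·6 + 1 = 61.

61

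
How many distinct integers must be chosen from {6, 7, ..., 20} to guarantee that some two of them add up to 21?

Group the elements by complementary pair {x, 21−x}: {6,15}, {7,14}, {8,13}, …, giving 5 two-element pairs and 5 integers whose partner 21−x falls outside [6,20].
Treating each of those 10 groups as a pigeonhole, one can pick one integer per group — 10 integers — with no two summing to 21.
The 11th integer lands in an occupied pair, forcing a sum of 21.

11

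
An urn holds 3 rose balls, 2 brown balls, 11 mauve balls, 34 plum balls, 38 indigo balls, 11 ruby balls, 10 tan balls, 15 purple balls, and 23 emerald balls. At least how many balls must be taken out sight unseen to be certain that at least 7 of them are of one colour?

By pigeonhole, put each drawn ball into a box by colour. The largest draw with every box below 7 takes min(count, 6) from each colour; colours with fewer than 6 contribute all they have.
Σ min(cᵢ, 6) = 3 + 2 + 6 + 6 + 6 + 6 + 6 + 6 + 6 = 47.
Draw number 47 + 1 = 48 must push one box to 7.

48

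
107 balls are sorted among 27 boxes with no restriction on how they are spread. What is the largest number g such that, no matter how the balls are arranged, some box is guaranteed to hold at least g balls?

The 27 boxes are the holes and the 107 balls are the pigeons.
If every box held at most 3 balls, the total would be at most 27 × 3 = 81, which is less than 107.
So some box holds at least ⌈107/27⌉ = 4 balls.

4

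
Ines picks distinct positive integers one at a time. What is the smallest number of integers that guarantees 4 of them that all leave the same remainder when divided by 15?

46

By the pigeonhole principle, the 15 residue classes mod 15 are the pigeonholes.
With 45 integers one could put 3 in each residue class and have no class reach 4.
The 46th integer pushes some class to 4, so 15·3 + 1 = 46.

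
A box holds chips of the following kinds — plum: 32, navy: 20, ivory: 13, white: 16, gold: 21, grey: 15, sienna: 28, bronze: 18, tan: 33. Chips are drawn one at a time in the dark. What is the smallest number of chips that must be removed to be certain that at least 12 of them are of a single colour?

Pigeonhole: the 9 colours are the holes; the chips drawn are the pigeons.
To avoid 12 of any one colour, the worst case takes at most 11 of each colour.
That gives 11 + 11 + 11 + 11 + 11 + 11 + 11 + 11 + 11 = 99 chips with no colour reaching 12.
The next chip forces some colour to 12, so 99 + 1 = 100.

100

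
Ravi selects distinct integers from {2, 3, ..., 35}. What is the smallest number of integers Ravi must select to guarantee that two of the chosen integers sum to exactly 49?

24

Two chosen integers sum to 49 exactly when both halves of some pair {x, 49−x} with 14 ≤ x ≤ 49−x ≤ 35 are chosen — 11 such pairs.
The remaining 12 elements (those with no distinct partner in range) can never complete a 49-sum, so the worst case takes all of them and one from each pair: 12 + 11 = 23.
The 24th integer has to be the second member of some pair, so 23 + 1 = 24.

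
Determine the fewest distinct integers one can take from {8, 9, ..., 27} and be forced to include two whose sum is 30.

14

Two chosen integers sum to 30 exactly when both halves of some pair {x, 30−x} with 8 ≤ x ≤ 30−x ≤ 22 are chosen — 7 such pairs.
The remaining 6 elements (those with no distinct partner in range) can never complete a 30-sum, so the worst case takes all of them and one from each pair: 6 + 7 = 13.
By pigeonhole, the 14th integer has to be the second member of some pair, so 13 + 1 = 14.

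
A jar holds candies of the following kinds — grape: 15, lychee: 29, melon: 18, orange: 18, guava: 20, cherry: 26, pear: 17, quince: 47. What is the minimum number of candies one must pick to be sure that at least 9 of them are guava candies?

In the worst case for collecting guava candies, every non-guava candy comes out first.
There are 15 + 29 + 18 + 18 + 26 + 17 + 47 = 170 non-guava candies altogether.
After those, each further candy must be guava, so 170 + 9 = 179 draws guarantee 9 guava candies.

179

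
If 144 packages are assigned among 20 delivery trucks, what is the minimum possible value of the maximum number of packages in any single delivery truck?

8

By pigeonhole, the 20 delivery trucks are the holes and the 144 packages are the pigeons.
If every delivery truck held at most 7 packages, the total would be at most 20 × 7 = 140, which is less than 144.
So some delivery truck holds at least ⌈144/20⌉ = 8 packages.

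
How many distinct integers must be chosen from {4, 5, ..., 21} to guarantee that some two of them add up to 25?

10

Two chosen integers sum to 25 exactly when both halves of some pair {x, 25−x} with 4 ≤ x ≤ 25−x ≤ 21 are chosen — 9 such pairs.
Every element belongs to one of those pairs, so the worst case picks one from each: 9 integers.
The 10th integer has to be the second member of some pair, so 9 + 1 = 10.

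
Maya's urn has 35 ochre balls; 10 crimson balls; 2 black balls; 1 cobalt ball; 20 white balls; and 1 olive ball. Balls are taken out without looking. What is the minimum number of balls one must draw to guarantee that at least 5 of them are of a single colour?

The 6 colours are the holes; the balls drawn are the pigeons.
To avoid 5 of any one colour, the worst case takes at most 4 of each colour, or every ball of a colour that has fewer than 4.
That gives 4 + 4 + 2 + 1 + 4 + 1 = 16 balls with no colour reaching 5.
The next ball forces some colour to 5, so 16 + 1 = 17.

17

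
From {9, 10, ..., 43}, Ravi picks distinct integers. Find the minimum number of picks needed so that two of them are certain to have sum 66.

Group the elements by complementary pair {x, 66−x}: {23,43}, {24,42}, {25,41}, …, giving 10 two-element pairs; the single value 33 (it cannot pair with itself since the integers are distinct); and 14 integers whose partner 66−x falls outside [9,43].
Treating each of those 25 groups as a pigeonhole, one can pick one integer per group — 25 integers — with no two summing to 66.
The 26th integer lands in an occupied pair, forcing a sum of 66.

26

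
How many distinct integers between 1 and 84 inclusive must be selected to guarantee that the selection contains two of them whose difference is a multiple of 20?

Integers whose pairwise differences are multiples of 20 are exactly those sharing a remainder mod 20. Pigeonhole: the 20 residue classes mod 20 are the pigeonholes.
With 20 integers one could put 1 in each residue class and have no class reach 2.
The 21st integer pushes some class to 2, so 20·1 + 1 = 21.

21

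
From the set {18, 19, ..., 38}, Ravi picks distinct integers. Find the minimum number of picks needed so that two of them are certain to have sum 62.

15

Group the elements by complementary pair {x, 62−x}: {24,38}, {25,37}, {26,36}, …, giving 7 two-element pairs, the single value 31 (it cannot pair with itself since the integers are distinct), and 6 integers whose partner 62−x falls outside [18,38].
Pigeonhole: treating each of those 14 groups as a pigeonhole, one can pick one integer per group — 14 integers — with no two summing to 62.
The 15th integer lands in an occupied pair, forcing a sum of 62.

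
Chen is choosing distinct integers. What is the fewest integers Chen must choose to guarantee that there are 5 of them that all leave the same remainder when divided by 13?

The 13 residue classes mod 13 are the pigeonholes.
With 52 integers one could put 4 in each residue class and have no class reach 5.
The 53rd integer pushes some class to 5, so 13·4 + 1 = 53.

53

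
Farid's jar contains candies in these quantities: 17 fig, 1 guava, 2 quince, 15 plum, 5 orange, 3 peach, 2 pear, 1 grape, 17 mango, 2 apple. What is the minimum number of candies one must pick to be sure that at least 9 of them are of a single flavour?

An adversary could hand out at most 8 candies per flavour (7 flavours run out sooner): 8 + 1 + 2 + 8 + 5 + 3 + 2 + 1 + 8 + 2 = 40 candies and still no flavour has 9.
By pigeonhole, one more candy lands in a flavour already at 8, so 41 draws are enough and 40 are not.

41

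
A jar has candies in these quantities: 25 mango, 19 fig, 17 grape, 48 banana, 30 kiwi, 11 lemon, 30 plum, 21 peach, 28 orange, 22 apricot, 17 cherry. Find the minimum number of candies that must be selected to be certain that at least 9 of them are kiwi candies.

247

In the worst case for collecting kiwi candies, every non-kiwi candy comes out first.
There are 25 + 19 + 17 + 48 + 11 + 30 + 21 + 28 + 22 + 17 = 238 non-kiwi candies altogether.
After those, each further candy must be kiwi, so 238 + 9 = 247 draws guarantee 9 kiwi candies.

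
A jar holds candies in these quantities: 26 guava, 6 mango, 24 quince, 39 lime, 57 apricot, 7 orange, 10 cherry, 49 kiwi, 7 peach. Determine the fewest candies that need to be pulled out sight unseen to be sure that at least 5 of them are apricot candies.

In the worst case for collecting apricot candies, every non-apricot candy comes out first.
There are 26 + 6 + 24 + 39 + 7 + 10 + 49 + 7 = 168 non-apricot candies altogether.
After those, each further candy must be apricot, so 168 + 5 = 173 draws guarantee 5 apricot candies.

173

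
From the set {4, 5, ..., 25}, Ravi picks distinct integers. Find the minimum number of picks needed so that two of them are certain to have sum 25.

14

A set avoiding the sum 25 can contain at most one of each pair {x, 25−x}, plus the 4 elements whose complement lies outside the range.
The integers 13, …, 25 (13 of them) are such a set: any two sum to at least 13+14 = 27 > 25.
By the pigeonhole principle, any 14th integer completes one of the 9 pairs, so 14 choices force a sum of 25.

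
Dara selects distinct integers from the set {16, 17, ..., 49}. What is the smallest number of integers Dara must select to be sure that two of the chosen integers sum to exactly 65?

18

Two chosen integers sum to 65 exactly when both halves of some pair {x, 65−x} with 16 ≤ x ≤ 65−x ≤ 49 are chosen — 17 such pairs.
Every element belongs to one of those pairs, so the worst case picks one from each: 17 integers.
Pigeonhole: the 18th integer has to be the second member of some pair, so 17 + 1 = 18.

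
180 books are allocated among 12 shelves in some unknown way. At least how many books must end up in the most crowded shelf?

15

Pigeonhole: the 12 shelves are the holes and the 180 books are the pigeons.
If every shelf held at most 14 books, the total would be at most 12 × 14 = 168, which is less than 180.
So some shelf holds at least ⌈180/12⌉ = 15 books.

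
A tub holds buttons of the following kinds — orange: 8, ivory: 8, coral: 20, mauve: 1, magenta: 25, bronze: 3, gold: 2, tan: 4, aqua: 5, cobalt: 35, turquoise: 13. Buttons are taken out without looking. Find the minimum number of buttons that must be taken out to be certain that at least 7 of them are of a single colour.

The 11 colours are the holes; the buttons drawn are the pigeons.
To avoid 7 of any one colour, the worst case takes at most 6 of each colour, or every button of a colour that has fewer than 6.
That gives 6 + 6 + 6 + 1 + 6 + 3 + 2 + 4 + 5 + 6 + 6 = 51 buttons with no colour reaching 7.
The next button forces some colour to 7, so 51 + 1 = 52.

52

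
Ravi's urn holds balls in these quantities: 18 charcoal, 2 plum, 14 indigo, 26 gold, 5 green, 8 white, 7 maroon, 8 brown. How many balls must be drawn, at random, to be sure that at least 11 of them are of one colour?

61

An adversary could hand out at most 10 balls per colour (5 colours run out sooner): 10 + 2 + 10 + 10 + 5 + 8 + 7 + 8 = 60 balls and still no colour has 11.
One more ball lands in a colour already at 10, so 61 draws are enough and 60 are not.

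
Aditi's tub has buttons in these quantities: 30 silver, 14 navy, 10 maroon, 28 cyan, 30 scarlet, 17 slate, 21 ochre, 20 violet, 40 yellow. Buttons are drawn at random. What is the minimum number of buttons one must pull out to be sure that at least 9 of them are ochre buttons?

198

In the worst case for collecting ochre buttons, every non-ochre button comes out first.
There are 30 + 14 + 10 + 28 + 30 + 17 + 20 + 40 = 189 non-ochre buttons altogether.
After those, each further button must be ochre, so 189 + 9 = 198 draws guarantee 9 ochre buttons.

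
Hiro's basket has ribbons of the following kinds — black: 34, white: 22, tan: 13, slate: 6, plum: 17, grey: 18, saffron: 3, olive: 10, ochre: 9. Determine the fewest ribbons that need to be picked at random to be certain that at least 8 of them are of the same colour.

59

By pigeonhole, the 9 colours are the holes; the ribbons drawn are the pigeons.
To avoid 8 of any one colour, the worst case takes at most 7 of each colour, or every ribbon of a colour that has fewer than 7.
That gives 7 + 7 + 7 + 6 + 7 + 7 + 3 + 7 + 7 = 58 ribbons with no colour reaching 8.
The next ribbon forces some colour to 8, so 58 + 1 = 59.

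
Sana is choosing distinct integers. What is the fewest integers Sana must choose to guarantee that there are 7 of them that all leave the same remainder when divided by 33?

199

Pigeonhole: the 33 residue classes mod 33 are the pigeonholes.
With 198 integers one could put 6 in each residue class and have no class reach 7.
The 199th integer pushes some class to 7, so 33·6 + 1 = 199.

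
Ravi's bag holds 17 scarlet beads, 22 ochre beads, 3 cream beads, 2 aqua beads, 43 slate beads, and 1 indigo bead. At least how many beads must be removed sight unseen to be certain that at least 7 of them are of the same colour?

Put each drawn bead into a box by colour. The largest draw with every box below 7 takes min(count, 6) from each colour; colours with fewer than 6 contribute all they have.
Σ min(cᵢ, 6) = 6 + 6 + 3 + 2 + 6 + 1 = 24.
Draw number 24 + 1 = 25 must push one box to 7.

25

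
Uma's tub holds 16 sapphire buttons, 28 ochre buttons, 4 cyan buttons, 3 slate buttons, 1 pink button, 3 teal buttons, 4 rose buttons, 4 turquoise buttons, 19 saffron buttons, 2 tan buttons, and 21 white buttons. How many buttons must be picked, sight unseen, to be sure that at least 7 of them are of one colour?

46

The 11 colours are the holes; the buttons drawn are the pigeons.
To avoid 7 of any one colour, the worst case takes at most 6 of each colour, or every button of a colour that has fewer than 6.
That gives 6 + 6 + 4 + 3 + 1 + 3 + 4 + 4 + 6 + 2 + 6 = 45 buttons with no colour reaching 7.
The next button forces some colour to 7, so 45 + 1 = 46.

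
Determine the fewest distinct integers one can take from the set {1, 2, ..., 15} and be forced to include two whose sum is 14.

Group the elements by complementary pair {x, 14−x}: {1,13}, {2,12}, {3,11}, …, giving 6 two-element pairs, the single value 7 (it cannot pair with itself since the integers are distinct), and 2 integers whose partner 14−x falls outside [1,15].
By pigeonhole, treating each of those 9 groups as a pigeonhole, one can pick one integer per group — 9 integers — with no two summing to 14.
The 10th integer lands in an occupied pair, forcing a sum of 14.

10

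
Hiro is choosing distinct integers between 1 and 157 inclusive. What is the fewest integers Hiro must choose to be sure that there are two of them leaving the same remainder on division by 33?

34

The 33 residue classes mod 33 are the pigeonholes.
With 33 integers one could put 1 in each residue class and have no class reach 2.
The 34th integer pushes some class to 2, so 33·1 + 1 = 34.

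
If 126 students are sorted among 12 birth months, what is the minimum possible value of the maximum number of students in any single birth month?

11

The 12 birth months are the holes and the 126 students are the pigeons.
If every birth month held at most 10 students, the total would be at most 12 × 10 = 120, which is less than 126.
So some birth month holds at least ⌈126/12⌉ = 11 students.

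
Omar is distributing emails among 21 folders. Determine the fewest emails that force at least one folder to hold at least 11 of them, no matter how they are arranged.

211

With 210 emails one could put exactly 10 in each of the 21 folders, and no folder would reach 11.
Pigeonhole: one more email must land in a folder that already has 10, giving it 11.
So 21 × 10 + 1 = 211 emails are required.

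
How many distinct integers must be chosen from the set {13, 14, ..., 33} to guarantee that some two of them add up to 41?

Group the elements by complementary pair {x, 41−x}: {13,28}, {14,27}, {15,26}, …, giving 8 two-element pairs and 5 integers whose partner 41−x falls outside [13,33].
Treating each of those 13 groups as a pigeonhole, one can pick one integer per group — 13 integers — with no two summing to 41.
The 14th integer lands in an occupied pair, forcing a sum of 41.

14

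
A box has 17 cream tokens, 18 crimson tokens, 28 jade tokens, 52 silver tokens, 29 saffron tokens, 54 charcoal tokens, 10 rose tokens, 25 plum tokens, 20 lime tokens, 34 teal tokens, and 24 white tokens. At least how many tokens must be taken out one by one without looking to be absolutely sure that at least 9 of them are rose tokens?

In the worst case for collecting rose tokens, every non-rose token comes out first.
There are 17 + 18 + 28 + 52 + 29 + 54 + 25 + 20 + 34 + 24 = 301 non-rose tokens altogether.
After those, each further token must be rose, so 301 + 9 = 310 draws guarantee 9 rose tokens.

310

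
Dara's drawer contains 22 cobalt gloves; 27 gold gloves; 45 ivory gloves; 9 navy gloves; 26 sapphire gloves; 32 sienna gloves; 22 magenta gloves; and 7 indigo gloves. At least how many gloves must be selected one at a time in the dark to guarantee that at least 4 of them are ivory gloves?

In the worst case for collecting ivory gloves, every non-ivory glove comes out first.
There are 22 + 27 + 9 + 26 + 32 + 22 + 7 = 145 non-ivory gloves altogether.
After those, each further glove must be ivory, so 145 + 4 = 149 draws guarantee 4 ivory gloves.

149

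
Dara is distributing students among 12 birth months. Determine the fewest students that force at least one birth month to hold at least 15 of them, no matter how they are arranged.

169

With 168 students one could put exactly 14 in each of the 12 birth months, and no birth month would reach 15.
By pigeonhole, one more student must land in a birth month that already has 14, giving it 15.
So 12 × 14 + 1 = 169 students are required.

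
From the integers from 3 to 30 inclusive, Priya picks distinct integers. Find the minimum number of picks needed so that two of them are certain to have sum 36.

Group the elements by complementary pair {x, 36−x}: {6,30}, {7,29}, {8,28}, …, giving 12 two-element pairs, the single value 18 (it cannot pair with itself since the integers are distinct), and 3 integers whose partner 36−x falls outside [3,30].
By the pigeonhole principle, treating each of those 16 groups as a pigeonhole, one can pick one integer per group — 16 integers — with no two summing to 36.
The 17th integer lands in an occupied pair, forcing a sum of 36.

17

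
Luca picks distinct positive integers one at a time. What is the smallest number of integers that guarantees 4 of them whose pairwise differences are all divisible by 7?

Integers whose pairwise differences are multiples of 7 are exactly those sharing a remainder mod 7. The 7 residue classes mod 7 are the pigeonholes.
With 21 integers one could put 3 in each residue class and have no class reach 4.
The 22nd integer pushes some class to 4, so 7·3 + 1 = 22.

22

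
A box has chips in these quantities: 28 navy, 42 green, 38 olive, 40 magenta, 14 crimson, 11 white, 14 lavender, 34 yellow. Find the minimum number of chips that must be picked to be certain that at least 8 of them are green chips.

187

In the worst case for collecting green chips, every non-green chip comes out first.
There are 28 + 38 + 40 + 14 + 11 + 14 + 34 = 179 non-green chips altogether.
After those, each further chip must be green, so 179 + 8 = 187 draws guarantee 8 green chips.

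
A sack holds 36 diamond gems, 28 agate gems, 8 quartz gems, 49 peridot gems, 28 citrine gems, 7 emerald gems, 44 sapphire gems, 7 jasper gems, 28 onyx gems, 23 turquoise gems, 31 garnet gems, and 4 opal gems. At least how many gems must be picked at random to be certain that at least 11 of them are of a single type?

107

Pigeonhole: put each drawn gem into a box by type. The largest draw with every box below 11 takes min(count, 10) from each type; types with fewer than 10 contribute all they have.
Σ min(cᵢ, 10) = 10 + 10 + 8 + 10 + 10 + 7 + 10 + 7 + 10 + 10 + 10 + 4 = 106.
Draw number 106 + 1 = 107 must push one box to 11.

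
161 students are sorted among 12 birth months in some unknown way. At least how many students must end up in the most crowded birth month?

14

By the pigeonhole principle, the 12 birth months are the holes and the 161 students are the pigeons.
If every birth month held at most 13 students, the total would be at most 12 × 13 = 156, which is less than 161.
So some birth month holds at least ⌈161/12⌉ = 14 students.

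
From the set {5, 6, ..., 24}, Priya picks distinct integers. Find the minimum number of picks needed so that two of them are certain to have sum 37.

15

A set avoiding the sum 37 can contain at most one of each pair {x, 37−x}, plus the 8 elements whose complement lies outside the range.
The integers 5, …, 18 (14 of them) are such a set: any two sum to at least 5+6 = 11 and at most 17+18 = 35 < 37.
Pigeonhole: any 15th integer completes one of the 6 pairs, so 15 choices force a sum of 37.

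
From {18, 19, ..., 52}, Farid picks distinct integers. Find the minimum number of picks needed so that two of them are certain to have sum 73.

A set avoiding the sum 73 can contain at most one of each pair {x, 73−x}, plus the 3 elements whose complement lies outside the range.
The integers 18, …, 36 (19 of them) are such a set: any two sum to at least 18+19 = 37 and at most 35+36 = 71 < 73.
Any 20th integer completes one of the 16 pairs, so 20 choices force a sum of 73.

20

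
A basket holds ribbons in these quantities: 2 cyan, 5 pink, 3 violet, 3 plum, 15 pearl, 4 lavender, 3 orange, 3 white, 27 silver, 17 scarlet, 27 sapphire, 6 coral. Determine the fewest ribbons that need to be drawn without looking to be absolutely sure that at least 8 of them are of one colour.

58

An adversary could hand out at most 7 ribbons per colour (8 colours run out sooner): 2 + 5 + 3 + 3 + 7 + 4 + 3 + 3 + 7 + 7 + 7 + 6 = 57 ribbons and still no colour has 8.
Pigeonhole: one more ribbon lands in a colour already at 7, so 58 draws are enough and 57 are not.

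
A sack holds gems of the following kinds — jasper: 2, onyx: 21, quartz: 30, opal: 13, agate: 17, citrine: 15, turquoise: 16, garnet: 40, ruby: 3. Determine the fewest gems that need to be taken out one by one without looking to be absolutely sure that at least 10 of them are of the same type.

69

An adversary could hand out at most 9 gems per type (jasper, ruby run out sooner): 2 + 9 + 9 + 9 + 9 + 9 + 9 + 9 + 3 = 68 gems and still no type has 10.
Pigeonhole: one more gem lands in a type already at 9, so 69 draws are enough and 68 are not.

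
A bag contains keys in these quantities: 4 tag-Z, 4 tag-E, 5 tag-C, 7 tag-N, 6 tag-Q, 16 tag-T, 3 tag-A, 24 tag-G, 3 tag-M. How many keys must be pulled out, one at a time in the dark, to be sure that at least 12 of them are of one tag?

An adversary could hand out at most 11 keys per tag (7 tags run out sooner): 4 + 4 + 5 + 7 + 6 + 11 + 3 + 11 + 3 = 54 keys and still no tag has 12.
Pigeonhole: one more key lands in a tag already at 11, so 55 draws are enough and 54 are not.

55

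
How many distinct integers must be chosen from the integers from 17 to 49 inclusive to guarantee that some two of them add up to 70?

Two chosen integers sum to 70 exactly when both halves of some pair {x, 70−x} with 21 ≤ x ≤ 70−x ≤ 49 are chosen — 14 such pairs.
The remaining 5 elements (those with no distinct partner in range) can never complete a 70-sum, so the worst case takes all of them and one from each pair: 5 + 14 = 19.
By the pigeonhole principle, the 20th integer has to be the second member of some pair, so 19 + 1 = 20.

20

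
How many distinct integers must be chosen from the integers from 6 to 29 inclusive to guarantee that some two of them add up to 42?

A set avoiding the sum 42 can contain at most one of each pair {x, 42−x}, plus the 8 elements whose complement lies outside the range or equal to its own complement.
The integers 6, …, 21 (16 of them) are such a set: any two sum to at least 6+7 = 13 and at most 20+21 = 41 < 42.
Any 17th integer completes one of the 8 pairs, so 17 choices force a sum of 42.

17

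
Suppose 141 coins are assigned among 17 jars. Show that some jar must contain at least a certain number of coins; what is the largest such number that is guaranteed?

The 17 jars are the holes and the 141 coins are the pigeons.
If every jar held at most 8 coins, the total would be at most 17 × 8 = 136, which is less than 141.
So some jar holds at least ⌈141/17⌉ = 9 coins.

9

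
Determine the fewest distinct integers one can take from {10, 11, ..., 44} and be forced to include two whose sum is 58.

Group the elements by complementary pair {x, 58−x}: {14,44}, {15,43}, {16,42}, …, giving 15 two-element pairs, the single value 29 (it cannot pair with itself since the integers are distinct), and 4 integers whose partner 58−x falls outside [10,44].
Treating each of those 20 groups as a pigeonhole, one can pick one integer per group — 20 integers — with no two summing to 58.
The 21st integer lands in an occupied pair, forcing a sum of 58.

21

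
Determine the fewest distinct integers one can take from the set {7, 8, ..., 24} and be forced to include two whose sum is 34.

12

A set avoiding the sum 34 can contain at most one of each pair {x, 34−x}, plus the 4 elements whose complement lies outside the range or equal to its own complement.
The integers 7, …, 17 (11 of them) are such a set: any two sum to at least 7+8 = 15 and at most 16+17 = 33 < 34.
Any 12th integer completes one of the 7 pairs, so 12 choices force a sum of 34.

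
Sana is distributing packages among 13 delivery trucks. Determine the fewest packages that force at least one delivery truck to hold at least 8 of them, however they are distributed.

With 91 packages one could put exactly 7 in each of the 13 delivery trucks, and no delivery truck would reach 8.
One more package must land in a delivery truck that already has 7, giving it 8.
So 13 × 7 + 1 = 92 packages are required.

92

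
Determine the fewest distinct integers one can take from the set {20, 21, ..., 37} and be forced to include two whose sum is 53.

Group the elements by complementary pair {x, 53−x}: {20,33}, {21,32}, {22,31}, …, giving 7 two-element pairs and 4 integers whose partner 53−x falls outside [20,37].
Pigeonhole: treating each of those 11 groups as a pigeonhole, one can pick one integer per group — 11 integers — with no two summing to 53.
The 12th integer lands in an occupied pair, forcing a sum of 53.

12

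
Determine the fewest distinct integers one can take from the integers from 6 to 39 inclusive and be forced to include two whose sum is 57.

24

Two chosen integers sum to 57 exactly when both halves of some pair {x, 57−x} with 18 ≤ x ≤ 57−x ≤ 39 are chosen — 11 such pairs.
The remaining 12 elements (those with no distinct partner in range) can never complete a 57-sum, so the worst case takes all of them and one from each pair: 12 + 11 = 23.
Pigeonhole: the 24th integer has to be the second member of some pair, so 23 + 1 = 24.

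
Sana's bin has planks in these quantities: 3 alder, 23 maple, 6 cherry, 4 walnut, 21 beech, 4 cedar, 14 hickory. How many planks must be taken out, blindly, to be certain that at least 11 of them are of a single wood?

By pigeonhole, the 7 woods are the holes; the planks drawn are the pigeons.
To avoid 11 of any one wood, the worst case takes at most 10 of each wood, or every plank of a wood that has fewer than 10.
That gives 3 + 10 + 6 + 4 + 10 + 4 + 10 = 47 planks with no wood reaching 11.
The next plank forces some wood to 11, so 47 + 1 = 48.

48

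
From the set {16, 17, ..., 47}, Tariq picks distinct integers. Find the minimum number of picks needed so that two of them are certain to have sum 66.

19

Group the elements by complementary pair {x, 66−x}: {19,47}, {20,46}, {21,45}, …, giving 14 two-element pairs, the single value 33 (it cannot pair with itself since the integers are distinct), and 3 integers whose partner 66−x falls outside [16,47].
Treating each of those 18 groups as a pigeonhole, one can pick one integer per group — 18 integers — with no two summing to 66.
The 19th integer lands in an occupied pair, forcing a sum of 66.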